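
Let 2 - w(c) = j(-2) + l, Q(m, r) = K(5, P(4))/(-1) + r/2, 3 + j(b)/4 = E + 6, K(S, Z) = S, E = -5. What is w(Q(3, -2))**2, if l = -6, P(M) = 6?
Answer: 256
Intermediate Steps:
j(b) = -8 (j(b) = -12 + 4*(-5 + 6) = -12 + 4*1 = -12 + 4 = -8)
Q(m, r) = -5 + r/2 (Q(m, r) = 5/(-1) + r/2 = 5*(-1) + r*(1/2) = -5 + r/2)
w(c) = 16 (w(c) = 2 - (-8 - 6) = 2 - 1*(-14) = 2 + 14 = 16)
w(Q(3, -2))**2 = 16**2 = 256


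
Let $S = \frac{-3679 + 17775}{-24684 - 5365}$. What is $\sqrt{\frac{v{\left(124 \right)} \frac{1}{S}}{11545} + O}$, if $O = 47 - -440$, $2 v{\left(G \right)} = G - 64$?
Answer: $\frac{\sqrt{32243612010360946}}{8136916} \approx 22.068$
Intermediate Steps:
$v{\left(G \right)} = -32 + \frac{G}{2}$ ($v{\left(G \right)} = \frac{G - 64}{2} = \frac{-64 + G}{2} = -32 + \frac{G}{2}$)
$S = - \frac{14096}{30049}$ ($S = \frac{14096}{-30049} = 14096 \left(- \frac{1}{30049}\right) = - \frac{14096}{30049} \approx -0.4691$)
$O = 487$ ($O = 47 + 440 = 487$)
$\sqrt{\frac{v{\left(124 \right)} \frac{1}{S}}{11545} + O} = \sqrt{\frac{\left(-32 + \frac{1}{2} \cdot 124\right) \frac{1}{- \frac{14096}{30049}}}{11545} + 487} = \sqrt{\left(-32 + 62\right) \left(- \frac{30049}{14096}\right) \frac{1}{11545} + 487} = \sqrt{30 \left(- \frac{30049}{14096}\right) \frac{1}{11545} + 487} = \sqrt{\left(- \frac{450735}{7048}\right) \frac{1}{11545} + 487} = \sqrt{- \frac{90147}{16273832} + 487} = \sqrt{\frac{7925266037}{16273832}} = \frac{\sqrt{32243612010360946}}{8136916}$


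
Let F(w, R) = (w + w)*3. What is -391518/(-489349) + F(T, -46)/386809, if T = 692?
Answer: 153474463110/189284597341 ≈ 0.81081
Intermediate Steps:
F(w, R) = 6*w (F(w, R) = (2*w)*3 = 6*w)
-391518/(-489349) + F(T, -46)/386809 = -391518/(-489349) + (6*692)/386809 = -391518*(-1/489349) + 4152*(1/386809) = 391518/489349 + 4152/386809 = 153474463110/189284597341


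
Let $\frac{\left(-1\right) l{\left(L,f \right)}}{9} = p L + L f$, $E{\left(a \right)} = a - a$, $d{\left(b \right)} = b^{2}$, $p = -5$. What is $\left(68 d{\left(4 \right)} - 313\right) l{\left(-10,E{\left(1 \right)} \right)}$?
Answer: $-348750$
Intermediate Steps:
$E{\left(a \right)} = 0$
$l{\left(L,f \right)} = 45 L - 9 L f$ ($l{\left(L,f \right)} = - 9 \left(- 5 L + L f\right) = 45 L - 9 L f$)
$\left(68 d{\left(4 \right)} - 313\right) l{\left(-10,E{\left(1 \right)} \right)} = \left(68 \cdot 4^{2} - 313\right) 9 \left(-10\right) \left(5 - 0\right) = \left(68 \cdot 16 - 313\right) 9 \left(-10\right) \left(5 + 0\right) = \left(1088 - 313\right) 9 \left(-10\right) 5 = 775 \left(-450\right) = -348750$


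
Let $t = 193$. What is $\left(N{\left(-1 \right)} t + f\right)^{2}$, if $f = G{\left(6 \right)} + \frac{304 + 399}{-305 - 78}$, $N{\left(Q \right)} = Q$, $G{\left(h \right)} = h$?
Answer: $\frac{5230760976}{146689} \approx 35659.0$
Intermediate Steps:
$f = \frac{1595}{383}$ ($f = 6 + \frac{304 + 399}{-305 - 78} = 6 + \frac{703}{-383} = 6 + 703 \left(- \frac{1}{383}\right) = 6 - \frac{703}{383} = \frac{1595}{383} \approx 4.1645$)
$\left(N{\left(-1 \right)} t + f\right)^{2} = \left(\left(-1\right) 193 + \frac{1595}{383}\right)^{2} = \left(-193 + \frac{1595}{383}\right)^{2} = \left(- \frac{72324}{383}\right)^{2} = \frac{5230760976}{146689}$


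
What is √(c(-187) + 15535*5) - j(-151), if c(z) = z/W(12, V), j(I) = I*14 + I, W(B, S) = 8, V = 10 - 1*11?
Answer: 2265 + √1242426/4 ≈ 2543.7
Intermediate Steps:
V = -1 (V = 10 - 11 = -1)
j(I) = 15*I (j(I) = 14*I + I = 15*I)
c(z) = z/8
√(c(-187) + 15535*5) - j(-151) = √((⅛)*(-187) + 15535*5) - 15*(-151) = √(-187/8 + 77675) - 1*(-2265) = √(621213/8) + 2265 = √1242426/4 + 2265 = 2265 + √1242426/4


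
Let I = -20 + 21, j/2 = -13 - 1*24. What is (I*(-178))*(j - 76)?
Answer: 26700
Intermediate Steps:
j = -74 (j = 2*(-13 - 1*24) = 2*(-13 - 24) = 2*(-37) = -74)
I = 1
(I*(-178))*(j - 76) = (1*(-178))*(-74 - 76) = -178*(-150) = 26700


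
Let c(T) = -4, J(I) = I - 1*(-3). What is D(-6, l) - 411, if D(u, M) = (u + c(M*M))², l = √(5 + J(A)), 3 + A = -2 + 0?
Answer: -311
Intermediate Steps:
A = -5 (A = -3 + (-2 + 0) = -3 - 2 = -5)
J(I) = 3 + I (J(I) = I + 3 = 3 + I)
l = √3 (l = √(5 + (3 - 5)) = √(5 - 2) = √3 ≈ 1.7320)
D(u, M) = (-4 + u)² (D(u, M) = (u - 4)² = (-4 + u)²)
D(-6, l) - 411 = (-4 - 6)² - 411 = (-10)² - 411 = 100 - 411 = -311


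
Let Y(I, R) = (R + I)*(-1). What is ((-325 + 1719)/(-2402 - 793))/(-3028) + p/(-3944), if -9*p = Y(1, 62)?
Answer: -15555821/9539017560 ≈ -0.0016308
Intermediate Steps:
Y(I, R) = -I - R (Y(I, R) = (I + R)*(-1) = -I - R)
p = 7 (p = -(-1*1 - 1*62)/9 = -(-1 - 62)/9 = -⅑*(-63) = 7)
((-325 + 1719)/(-2402 - 793))/(-3028) + p/(-3944) = ((-325 + 1719)/(-2402 - 793))/(-3028) + 7/(-3944) = (1394/(-3195))*(-1/3028) + 7*(-1/3944) = (1394*(-1/3195))*(-1/3028) - 7/3944 = -1394/3195*(-1/3028) - 7/3944 = 697/4837230 - 7/3944 = -15555821/9539017560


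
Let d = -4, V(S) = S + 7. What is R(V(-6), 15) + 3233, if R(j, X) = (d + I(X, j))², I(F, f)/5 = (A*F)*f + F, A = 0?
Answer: 8274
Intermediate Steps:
V(S) = 7 + S
I(F, f) = 5*F (I(F, f) = 5*((0*F)*f + F) = 5*(0*f + F) = 5*(0 + F) = 5*F)
R(j, X) = (-4 + 5*X)²
R(V(-6), 15) + 3233 = (-4 + 5*15)² + 3233 = (-4 + 75)² + 3233 = 71² + 3233 = 5041 + 3233 = 8274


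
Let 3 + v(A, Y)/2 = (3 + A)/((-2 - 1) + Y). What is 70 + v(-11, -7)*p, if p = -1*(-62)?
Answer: -1014/5 ≈ -202.80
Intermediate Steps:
p = 62
v(A, Y) = -6 + 2*(3 + A)/(-3 + Y) (v(A, Y) = -6 + 2*((3 + A)/((-2 - 1) + Y)) = -6 + 2*((3 + A)/(-3 + Y)) = -6 + 2*(3 + A)/(-3 + Y))
70 + v(-11, -7)*p = 70 + (2*(12 - 11 - 3*(-7))/(-3 - 7))*62 = 70 + (2*(12 - 11 + 21)/(-10))*62 = 70 + (2*(-1/10)*22)*62 = 70 - 22/5*62 = 70 - 1364/5 = -1014/5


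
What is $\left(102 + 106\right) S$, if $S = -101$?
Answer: $-21008$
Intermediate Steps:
$\left(102 + 106\right) S = \left(102 + 106\right) \left(-101\right) = 208 \left(-101\right) = -21008$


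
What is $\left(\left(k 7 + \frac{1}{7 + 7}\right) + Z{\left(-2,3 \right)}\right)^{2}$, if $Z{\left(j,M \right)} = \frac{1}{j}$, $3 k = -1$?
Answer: $\frac{3364}{441} \approx 7.6281$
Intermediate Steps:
$k = - \frac{1}{3}$ ($k = \frac{1}{3} \left(-1\right) = - \frac{1}{3} \approx -0.33333$)
$\left(\left(k 7 + \frac{1}{7 + 7}\right) + Z{\left(-2,3 \right)}\right)^{2} = \left(\left(\left(- \frac{1}{3}\right) 7 + \frac{1}{7 + 7}\right) + \frac{1}{-2}\right)^{2} = \left(\left(- \frac{7}{3} + \frac{1}{14}\right) - \frac{1}{2}\right)^{2} = \left(- \frac{95}{42} - \frac{1}{2}\right)^{2} = \left(- \frac{58}{21}\right)^{2} = \frac{3364}{441}$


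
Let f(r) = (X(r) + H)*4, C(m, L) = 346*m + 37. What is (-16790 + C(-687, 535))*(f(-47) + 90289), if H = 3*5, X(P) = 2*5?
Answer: -22999932995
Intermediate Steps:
X(P) = 10
H = 15
C(m, L) = 37 + 346*m
f(r) = 100 (f(r) = (10 + 15)*4 = 25*4 = 100)
(-16790 + C(-687, 535))*(f(-47) + 90289) = (-16790 + (37 + 346*(-687)))*(100 + 90289) = (-16790 + (37 - 237702))*90389 = (-16790 - 237665)*90389 = -254455*90389 = -22999932995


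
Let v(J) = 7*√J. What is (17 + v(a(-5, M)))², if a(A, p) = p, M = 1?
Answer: 576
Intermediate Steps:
(17 + v(a(-5, M)))² = (17 + 7*√1)² = (17 + 7*1)² = (17 + 7)² = 24² = 576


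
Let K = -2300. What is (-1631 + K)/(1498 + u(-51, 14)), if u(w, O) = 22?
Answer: -3931/1520 ≈ -2.5862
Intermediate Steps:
(-1631 + K)/(1498 + u(-51, 14)) = (-1631 - 2300)/(1498 + 22) = -3931/1520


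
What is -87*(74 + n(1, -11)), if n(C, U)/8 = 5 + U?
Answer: -2262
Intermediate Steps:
n(C, U) = 40 + 8*U (n(C, U) = 8*(5 + U) = 40 + 8*U)
-87*(74 + n(1, -11)) = -87*(74 + (40 + 8*(-11))) = -87*(74 + (40 - 88)) = -87*(74 - 48) = -87*26 = -2262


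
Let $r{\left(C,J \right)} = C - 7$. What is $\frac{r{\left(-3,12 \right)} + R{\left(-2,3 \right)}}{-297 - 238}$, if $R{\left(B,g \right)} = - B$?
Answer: $\frac{8}{535} \approx 0.014953$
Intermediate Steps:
$r{\left(C,J \right)} = -7 + C$
$\frac{r{\left(-3,12 \right)} + R{\left(-2,3 \right)}}{-297 - 238} = \frac{\left(-7 - 3\right) - -2}{-297 - 238} = \frac{-10 + 2}{-535} = \left(-8\right) \left(- \frac{1}{535}\right) = \frac{8}{535}$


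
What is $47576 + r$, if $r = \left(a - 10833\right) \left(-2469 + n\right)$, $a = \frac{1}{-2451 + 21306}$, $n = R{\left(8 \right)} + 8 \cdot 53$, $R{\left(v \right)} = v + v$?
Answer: $\frac{415332903686}{18855} \approx 2.2028 \cdot 10^{7}$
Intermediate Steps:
$R{\left(v \right)} = 2 v$
$n = 440$ ($n = 2 \cdot 8 + 8 \cdot 53 = 16 + 424 = 440$)
$a = \frac{1}{18855} \approx 5.3036 \cdot 10^{-5}$
$r = \frac{414435858206}{18855}$ ($r = \left(\frac{1}{18855} - 10833\right) \left(-2469 + 440\right) = \left(- \frac{204256214}{18855}\right) \left(-2029\right) = \frac{414435858206}{18855} \approx 2.198 \cdot 10^{7}$)
$47576 + r = 47576 + \frac{414435858206}{18855} = \frac{415332903686}{18855}$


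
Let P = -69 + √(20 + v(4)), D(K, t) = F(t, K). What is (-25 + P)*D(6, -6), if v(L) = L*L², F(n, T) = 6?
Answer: -564 + 12*√21 ≈ -509.01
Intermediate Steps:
v(L) = L³
D(K, t) = 6
P = -69 + 2*√21 (P = -69 + √(20 + 4³) = -69 + √(20 + 64) = -69 + √84 = -69 + 2*√21 ≈ -59.835)
(-25 + P)*D(6, -6) = (-25 + (-69 + 2*√21))*6 = (-94 + 2*√21)*6 = -564 + 12*√21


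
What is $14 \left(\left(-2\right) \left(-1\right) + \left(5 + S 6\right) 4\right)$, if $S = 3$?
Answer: $1316$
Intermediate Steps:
$14 \left(\left(-2\right) \left(-1\right) + \left(5 + S 6\right) 4\right) = 14 \left(\left(-2\right) \left(-1\right) + \left(5 + 3 \cdot 6\right) 4\right) = 14 \left(2 + \left(5 + 18\right) 4\right) = 14 \left(2 + 23 \cdot 4\right) = 14 \left(2 + 92\right) = 14 \cdot 94 = 1316$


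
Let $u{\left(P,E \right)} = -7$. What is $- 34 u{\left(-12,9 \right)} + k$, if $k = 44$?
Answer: $282$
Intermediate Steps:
$- 34 u{\left(-12,9 \right)} + k = \left(-34\right) \left(-7\right) + 44 = 238 + 44 = 282$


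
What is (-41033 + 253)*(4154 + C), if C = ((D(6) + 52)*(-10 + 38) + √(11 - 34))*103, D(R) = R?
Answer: -6990752280 - 4200340*I*√23 ≈ -6.9907e+9 - 2.0144e+7*I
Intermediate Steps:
C = 167272 + 103*I*√23 (C = ((6 + 52)*(-10 + 38) + √(11 - 34))*103 = (58*28 + √(-23))*103 = (1624 + I*√23)*103 = 167272 + 103*I*√23 ≈ 1.6727e+5 + 493.97*I)
(-41033 + 253)*(4154 + C) = (-41033 + 253)*(4154 + (167272 + 103*I*√23)) = -40780*(171426 + 103*I*√23) = -6990752280 - 4200340*I*√23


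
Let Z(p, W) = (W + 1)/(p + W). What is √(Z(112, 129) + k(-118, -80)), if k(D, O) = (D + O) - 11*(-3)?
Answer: I*√9552035/241 ≈ 12.824*I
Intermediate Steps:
k(D, O) = 33 + D + O (k(D, O) = (D + O) + 33 = 33 + D + O)
Z(p, W) = (1 + W)/(W + p)
√(Z(112, 129) + k(-118, -80)) = √((1 + 129)/(129 + 112) + (33 - 118 - 80)) = √(130/241 - 165) = √(-39635/241) = I*√9552035/241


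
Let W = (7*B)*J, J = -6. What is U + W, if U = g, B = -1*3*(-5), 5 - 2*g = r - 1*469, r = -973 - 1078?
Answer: 1265/2 ≈ 632.50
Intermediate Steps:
r = -2051
g = 2525/2 (g = 5/2 - (-2051 - 1*469)/2 = 5/2 - (-2051 - 469)/2 = 5/2 - ½*(-2520) = 5/2 + 1260 = 2525/2 ≈ 1262.5)
B = 15 (B = -3*(-5) = 15)
U = 2525/2 ≈ 1262.5
W = -630 (W = (7*15)*(-6) = 105*(-6) = -630)
U + W = 2525/2 - 630 = 1265/2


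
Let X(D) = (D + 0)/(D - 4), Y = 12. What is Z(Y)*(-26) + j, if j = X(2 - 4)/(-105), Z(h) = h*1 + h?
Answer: -196561/315 ≈ -624.00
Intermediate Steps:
Z(h) = 2*h (Z(h) = h + h = 2*h)
X(D) = D/(-4 + D)
j = -1/315 (j = ((2 - 4)/(-4 + (2 - 4)))/(-105) = -2/(-4 - 2)*(-1/105) = -2/(-6)*(-1/105) = -2*(-⅙)*(-1/105) = (⅓)*(-1/105) = -1/315 ≈ -0.0031746)
Z(Y)*(-26) + j = (2*12)*(-26) - 1/315 = 24*(-26) - 1/315 = -624 - 1/315 = -196561/315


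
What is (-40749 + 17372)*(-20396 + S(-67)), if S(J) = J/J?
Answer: 476773915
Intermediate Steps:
S(J) = 1
(-40749 + 17372)*(-20396 + S(-67)) = (-40749 + 17372)*(-20396 + 1) = -23377*(-20395) = 476773915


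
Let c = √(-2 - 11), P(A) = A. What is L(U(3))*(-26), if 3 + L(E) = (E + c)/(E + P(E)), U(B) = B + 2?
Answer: 65 - 13*I*√13/5 ≈ 65.0 - 9.3744*I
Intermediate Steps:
U(B) = 2 + B
c = I*√13 (c = √(-13) = I*√13 ≈ 3.6056*I)
L(E) = -3 + (E + I*√13)/(2*E) (L(E) = -3 + (E + I*√13)/(E + E) = -3 + (E + I*√13)/((2*E)) = -3 + (E + I*√13)*(1/(2*E)) = -3 + (E + I*√13)/(2*E))
L(U(3))*(-26) = ((-5*(2 + 3) + I*√13)/(2*(2 + 3)))*(-26) = ((½)*(-5*5 + I*√13)/5)*(-26) = ((½)*(⅕)*(-25 + I*√13))*(-26) = (-5/2 + I*√13/10)*(-26) = 65 - 13*I*√13/5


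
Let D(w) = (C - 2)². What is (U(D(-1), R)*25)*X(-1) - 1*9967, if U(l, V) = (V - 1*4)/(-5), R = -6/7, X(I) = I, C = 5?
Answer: -69939/7 ≈ -9991.3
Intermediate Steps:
R = -6/7 (R = -6*⅐ = -6/7 ≈ -0.85714)
D(w) = 9 (D(w) = (5 - 2)² = 3² = 9)
U(l, V) = ⅘ - V/5 (U(l, V) = (V - 4)*(-⅕) = (-4 + V)*(-⅕) = ⅘ - V/5)
(U(D(-1), R)*25)*X(-1) - 1*9967 = ((⅘ - ⅕*(-6/7))*25)*(-1) - 1*9967 = ((⅘ + 6/35)*25)*(-1) - 9967 = ((34/35)*25)*(-1) - 9967 = (170/7)*(-1) - 9967 = -170/7 - 9967 = -69939/7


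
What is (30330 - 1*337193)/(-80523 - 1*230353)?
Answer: 306863/310876 ≈ 0.98709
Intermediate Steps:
(30330 - 1*337193)/(-80523 - 1*230353) = (30330 - 337193)/(-80523 - 230353) = -306863/(-310876) = -306863*(-1/310876) = 306863/310876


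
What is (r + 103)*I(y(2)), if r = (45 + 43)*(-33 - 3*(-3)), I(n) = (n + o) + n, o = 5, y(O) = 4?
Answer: -26117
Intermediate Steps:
I(n) = 5 + 2*n (I(n) = (n + 5) + n = (5 + n) + n = 5 + 2*n)
r = -2112 (r = 88*(-33 + 9) = 88*(-24) = -2112)
(r + 103)*I(y(2)) = (-2112 + 103)*(5 + 2*4) = -2009*(5 + 8) = -2009*13 = -26117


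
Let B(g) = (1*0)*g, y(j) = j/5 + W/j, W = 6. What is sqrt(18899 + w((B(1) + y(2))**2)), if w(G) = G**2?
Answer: 2*sqrt(2973849)/25 ≈ 137.96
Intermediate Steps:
y(j) = 6/j + j/5 (y(j) = j/5 + 6/j = 6/j + j/5)
B(g) = 0 (B(g) = 0*g = 0)
sqrt(18899 + w((B(1) + y(2))**2)) = sqrt(18899 + ((0 + (6/2 + (1/5)*2))**2)**2) = sqrt(18899 + ((0 + (6*(1/2) + 2/5))**2)**2) = sqrt(18899 + ((0 + (3 + 2/5))**2)**2) = sqrt(18899 + ((0 + 17/5)**2)**2) = sqrt(18899 + ((17/5)**2)**2) = sqrt(18899 + (289/25)**2) = sqrt(18899 + 83521/625) = sqrt(11895396/625) = 2*sqrt(2973849)/25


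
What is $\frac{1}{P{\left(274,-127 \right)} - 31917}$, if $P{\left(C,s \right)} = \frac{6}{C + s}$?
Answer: $- \frac{49}{1563931} \approx -3.1331 \cdot 10^{-5}$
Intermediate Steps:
$\frac{1}{P{\left(274,-127 \right)} - 31917} = \frac{1}{\frac{6}{274 - 127} - 31917} = \frac{1}{\frac{6}{147} - 31917} = \frac{1}{6 \cdot \frac{1}{147} - 31917} = \frac{1}{\frac{2}{49} - 31917} = \frac{1}{- \frac{1563931}{49}} = - \frac{49}{1563931}$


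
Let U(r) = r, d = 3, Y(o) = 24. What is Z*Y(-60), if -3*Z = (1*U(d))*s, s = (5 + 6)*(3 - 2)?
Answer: -264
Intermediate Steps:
s = 11 (s = 11*1 = 11)
Z = -11 (Z = -1*3*11/3 = -11 ≈ -11.000)
Z*Y(-60) = -11*24 = -264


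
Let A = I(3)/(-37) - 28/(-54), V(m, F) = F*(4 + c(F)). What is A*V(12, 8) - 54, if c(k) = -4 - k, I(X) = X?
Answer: -81914/999 ≈ -81.996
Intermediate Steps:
V(m, F) = -F² (V(m, F) = F*(4 + (-4 - F)) = F*(-F) = -F²)
A = 437/999 (A = 3/(-37) - 28/(-54) = 3*(-1/37) - 28*(-1/54) = -3/37 + 14/27 = 437/999 ≈ 0.43744)
A*V(12, 8) - 54 = 437*(-1*8²)/999 - 54 = 437*(-1*64)/999 - 54 = (437/999)*(-64) - 54 = -27968/999 - 54 = -81914/999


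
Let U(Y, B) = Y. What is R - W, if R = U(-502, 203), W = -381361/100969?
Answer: -50305077/100969 ≈ -498.22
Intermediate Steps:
W = -381361/100969 (W = -381361*1/100969 = -381361/100969 ≈ -3.7770)
R = -502
R - W = -502 - 1*(-381361/100969) = -502 + 381361/100969 = -50305077/100969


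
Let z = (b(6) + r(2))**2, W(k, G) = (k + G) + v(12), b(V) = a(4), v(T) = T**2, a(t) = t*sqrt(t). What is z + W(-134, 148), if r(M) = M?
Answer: 258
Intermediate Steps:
a(t) = t**(3/2)
b(V) = 8 (b(V) = 4**(3/2) = 8)
W(k, G) = 144 + G + k (W(k, G) = (k + G) + 12**2 = (G + k) + 144 = 144 + G + k)
z = 100 (z = (8 + 2)**2 = 10**2 = 100)
z + W(-134, 148) = 100 + (144 + 148 - 134) = 100 + 158 = 258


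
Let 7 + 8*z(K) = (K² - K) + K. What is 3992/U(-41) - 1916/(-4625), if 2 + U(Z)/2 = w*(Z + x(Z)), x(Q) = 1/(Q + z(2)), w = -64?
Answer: 2359734702/2008161125 ≈ 1.1751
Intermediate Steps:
z(K) = -7/8 + K²/8 (z(K) = -7/8 + ((K² - K) + K)/8 = -7/8 + K²/8)
x(Q) = 1/(-3/8 + Q) (x(Q) = 1/(Q + (-7/8 + (⅛)*2²)) = 1/(Q + (-7/8 + (⅛)*4)) = 1/(Q + (-7/8 + ½)) = 1/(Q - 3/8) = 1/(-3/8 + Q))
U(Z) = -4 - 1024/(-3 + 8*Z) - 128*Z (U(Z) = -4 + 2*(-64*(Z + 8/(-3 + 8*Z))) = -4 + 2*(-512/(-3 + 8*Z) - 64*Z) = -4 + (-1024/(-3 + 8*Z) - 128*Z) = -4 - 1024/(-3 + 8*Z) - 128*Z)
3992/U(-41) - 1916/(-4625) = 3992/((4*(-253 - 256*(-41)² + 88*(-41))/(-3 + 8*(-41)))) - 1916/(-4625) = 3992/((4*(-253 - 256*1681 - 3608)/(-3 - 328))) - 1916*(-1/4625) = 3992/((4*(-253 - 430336 - 3608)/(-331))) + 1916/4625 = 3992/((4*(-1/331)*(-434197))) + 1916/4625 = 3992/(1736788/331) + 1916/4625 = 3992*(331/1736788) + 1916/4625 = 330338/434197 + 1916/4625 = 2359734702/2008161125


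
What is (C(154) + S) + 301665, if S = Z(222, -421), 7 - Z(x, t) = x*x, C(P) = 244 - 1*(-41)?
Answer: 252673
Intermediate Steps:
C(P) = 285 (C(P) = 244 + 41 = 285)
Z(x, t) = 7 - x² (Z(x, t) = 7 - x*x = 7 - x²)
S = -49277 (S = 7 - 1*222² = 7 - 1*49284 = 7 - 49284 = -49277)
(C(154) + S) + 301665 = (285 - 49277) + 301665 = -48992 + 301665 = 252673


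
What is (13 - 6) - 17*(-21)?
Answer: 364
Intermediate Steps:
(13 - 6) - 17*(-21) = 7 + 357 = 364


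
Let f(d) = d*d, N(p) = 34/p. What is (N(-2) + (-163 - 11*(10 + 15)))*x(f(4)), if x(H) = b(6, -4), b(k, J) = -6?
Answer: 2730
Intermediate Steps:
f(d) = d²
x(H) = -6
(N(-2) + (-163 - 11*(10 + 15)))*x(f(4)) = (34/(-2) + (-163 - 11*(10 + 15)))*(-6) = (34*(-½) + (-163 - 11*25))*(-6) = (-17 + (-163 - 275))*(-6) = (-17 - 438)*(-6) = -455*(-6) = 2730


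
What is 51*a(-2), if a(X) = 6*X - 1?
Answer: -663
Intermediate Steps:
a(X) = -1 + 6*X
51*a(-2) = 51*(-1 + 6*(-2)) = 51*(-1 - 12) = 51*(-13) = -663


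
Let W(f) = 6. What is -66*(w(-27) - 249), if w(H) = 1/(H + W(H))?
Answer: 115060/7 ≈ 16437.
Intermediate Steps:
w(H) = 1/(6 + H) (w(H) = 1/(H + 6) = 1/(6 + H))
-66*(w(-27) - 249) = -66*(1/(6 - 27) - 249) = -66*(1/(-21) - 249) = -66*(-1/21 - 249) = -66*(-5230/21) = 115060/7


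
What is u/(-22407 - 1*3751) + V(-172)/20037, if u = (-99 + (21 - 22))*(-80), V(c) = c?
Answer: -82397588/262063923 ≈ -0.31442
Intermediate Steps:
u = 8000 (u = (-99 - 1)*(-80) = -100*(-80) = 8000)
u/(-22407 - 1*3751) + V(-172)/20037 = 8000/(-22407 - 1*3751) - 172/20037 = 8000/(-22407 - 3751) - 172*1/20037 = 8000/(-26158) - 172/20037 = 8000*(-1/26158) - 172/20037 = -4000/13079 - 172/20037 = -82397588/262063923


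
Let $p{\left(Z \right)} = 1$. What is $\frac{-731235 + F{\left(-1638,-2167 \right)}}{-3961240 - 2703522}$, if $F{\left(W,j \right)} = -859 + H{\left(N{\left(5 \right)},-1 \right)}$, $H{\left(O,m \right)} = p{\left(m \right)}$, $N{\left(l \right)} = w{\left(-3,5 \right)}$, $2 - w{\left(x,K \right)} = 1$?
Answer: $\frac{732093}{6664762} \approx 0.10985$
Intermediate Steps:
$w{\left(x,K \right)} = 1$ ($w{\left(x,K \right)} = 2 - 1 = 1$)
$N{\left(l \right)} = 1$
$H{\left(O,m \right)} = 1$
$F{\left(W,j \right)} = -858$ ($F{\left(W,j \right)} = -859 + 1 = -858$)
$\frac{-731235 + F{\left(-1638,-2167 \right)}}{-3961240 - 2703522} = \frac{-731235 - 858}{-3961240 - 2703522} = - \frac{732093}{-6664762} = \left(-732093\right) \left(- \frac{1}{6664762}\right) = \frac{732093}{6664762}$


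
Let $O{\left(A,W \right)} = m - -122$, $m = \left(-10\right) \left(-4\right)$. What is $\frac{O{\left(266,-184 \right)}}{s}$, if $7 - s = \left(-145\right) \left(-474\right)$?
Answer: $- \frac{162}{68723} \approx -0.0023573$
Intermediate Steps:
$m = 40$
$O{\left(A,W \right)} = 162$ ($O{\left(A,W \right)} = 40 - -122 = 40 + 122 = 162$)
$s = -68723$ ($s = 7 - \left(-145\right) \left(-474\right) = 7 - 68730 = -68723$)
$\frac{O{\left(266,-184 \right)}}{s} = \frac{162}{-68723} = 162 \left(- \frac{1}{68723}\right) = - \frac{162}{68723}$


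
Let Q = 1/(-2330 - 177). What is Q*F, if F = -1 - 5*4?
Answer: 21/2507 ≈ 0.0083765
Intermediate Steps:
F = -21 (F = -1 - 20 = -21)
Q = -1/2507 (Q = 1/(-2507) = -1/2507 ≈ -0.00039888)
Q*F = -1/2507*(-21) = 21/2507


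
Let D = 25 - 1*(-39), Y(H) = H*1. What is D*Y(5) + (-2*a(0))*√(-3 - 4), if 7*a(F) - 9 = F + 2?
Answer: 320 - 22*I*√7/7 ≈ 320.0 - 8.3152*I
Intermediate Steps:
Y(H) = H
a(F) = 11/7 + F/7 (a(F) = 9/7 + (F + 2)/7 = 9/7 + (2 + F)/7 = 9/7 + (2/7 + F/7) = 11/7 + F/7)
D = 64 (D = 25 + 39 = 64)
D*Y(5) + (-2*a(0))*√(-3 - 4) = 64*5 + (-2*(11/7 + (⅐)*0))*√(-3 - 4) = 320 + (-2*(11/7 + 0))*√(-7) = 320 + (-2*11/7)*(I*√7) = 320 - 22*I*√7/7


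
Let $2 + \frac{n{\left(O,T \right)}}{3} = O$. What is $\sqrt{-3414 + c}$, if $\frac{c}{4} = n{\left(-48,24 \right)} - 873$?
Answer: $3 i \sqrt{834} \approx 86.637 i$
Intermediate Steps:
$n{\left(O,T \right)} = -6 + 3 O$
$c = -4092$ ($c = 4 \left(\left(-6 + 3 \left(-48\right)\right) - 873\right) = 4 \left(\left(-6 - 144\right) - 873\right) = 4 \left(-150 - 873\right) = 4 \left(-1023\right) = -4092$)
$\sqrt{-3414 + c} = \sqrt{-3414 - 4092} = \sqrt{-7506} = 3 i \sqrt{834}$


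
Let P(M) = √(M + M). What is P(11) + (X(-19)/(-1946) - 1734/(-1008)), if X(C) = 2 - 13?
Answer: 40303/23352 + √22 ≈ 6.4163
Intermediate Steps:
X(C) = -11
P(M) = √2*√M (P(M) = √(2*M) = √2*√M)
P(11) + (X(-19)/(-1946) - 1734/(-1008)) = √2*√11 + (-11/(-1946) - 1734/(-1008)) = √22 + (-11*(-1/1946) - 1734*(-1/1008)) = √22 + (11/1946 + 289/168) = √22 + 40303/23352 = 40303/23352 + √22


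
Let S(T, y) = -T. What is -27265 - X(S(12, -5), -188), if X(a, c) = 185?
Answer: -27450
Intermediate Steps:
-27265 - X(S(12, -5), -188) = -27265 - 1*185 = -27265 - 185 = -27450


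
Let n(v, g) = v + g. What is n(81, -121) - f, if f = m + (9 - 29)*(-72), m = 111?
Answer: -1591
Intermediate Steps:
n(v, g) = g + v
f = 1551 (f = 111 + (9 - 29)*(-72) = 111 - 20*(-72) = 111 + 1440 = 1551)
n(81, -121) - f = (-121 + 81) - 1*1551 = -40 - 1551 = -1591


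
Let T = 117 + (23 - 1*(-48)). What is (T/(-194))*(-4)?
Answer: 376/97 ≈ 3.8763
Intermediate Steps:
T = 188 (T = 117 + (23 + 48) = 117 + 71 = 188)
(T/(-194))*(-4) = (188/(-194))*(-4) = (188*(-1/194))*(-4) = -94/97*(-4) = 376/97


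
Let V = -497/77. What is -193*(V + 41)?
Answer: -73340/11 ≈ -6667.3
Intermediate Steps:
V = -71/11 (V = -497*1/77 = -71/11 ≈ -6.4545)
-193*(V + 41) = -193*(-71/11 + 41) = -193*380/11 = -73340/11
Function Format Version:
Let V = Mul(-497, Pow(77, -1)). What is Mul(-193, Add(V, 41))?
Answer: Rational(-73340, 11) ≈ -6667.3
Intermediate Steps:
V = Rational(-71, 11) (V = Mul(-497, Rational(1, 77)) = Rational(-71, 11) ≈ -6.4545)
Mul(-193, Add(V, 41)) = Mul(-193, Add(Rational(-71, 11), 41)) = Mul(-193, Rational(380, 11)) = Rational(-73340, 11)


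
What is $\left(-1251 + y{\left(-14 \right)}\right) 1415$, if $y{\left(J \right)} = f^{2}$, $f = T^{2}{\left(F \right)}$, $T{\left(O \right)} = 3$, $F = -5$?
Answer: $-1655550$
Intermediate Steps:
$f = 9$ ($f = 3^{2} = 9$)
$y{\left(J \right)} = 81$ ($y{\left(J \right)} = 9^{2} = 81$)
$\left(-1251 + y{\left(-14 \right)}\right) 1415 = \left(-1251 + 81\right) 1415 = \left(-1170\right) 1415 = -1655550$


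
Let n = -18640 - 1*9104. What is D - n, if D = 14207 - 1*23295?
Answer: 18656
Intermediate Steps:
n = -27744 (n = -18640 - 9104 = -27744)
D = -9088 (D = 14207 - 23295 = -9088)
D - n = -9088 - 1*(-27744) = -9088 + 27744 = 18656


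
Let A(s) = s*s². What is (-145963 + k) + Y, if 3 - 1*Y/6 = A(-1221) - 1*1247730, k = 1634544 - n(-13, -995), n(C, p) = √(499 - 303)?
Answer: 10930876131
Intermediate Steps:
n(C, p) = 14 (n(C, p) = √196 = 14)
A(s) = s³
k = 1634530 (k = 1634544 - 1*14 = 1634544 - 14 = 1634530)
Y = 10929387564 (Y = 18 - 6*((-1221)³ - 1*1247730) = 18 - 6*(-1820316861 - 1247730) = 18 - 6*(-1821564591) = 18 + 10929387546 = 10929387564)
(-145963 + k) + Y = (-145963 + 1634530) + 10929387564 = 1488567 + 10929387564 = 10930876131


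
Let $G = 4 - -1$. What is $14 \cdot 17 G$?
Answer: $1190$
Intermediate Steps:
$G = 5$ ($G = 4 + 1 = 5$)
$14 \cdot 17 G = 14 \cdot 17 \cdot 5 = 238 \cdot 5 = 1190$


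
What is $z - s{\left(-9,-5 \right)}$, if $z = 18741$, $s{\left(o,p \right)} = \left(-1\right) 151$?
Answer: $18892$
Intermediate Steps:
$s{\left(o,p \right)} = -151$
$z - s{\left(-9,-5 \right)} = 18741 - -151 = 18741 + 151 = 18892$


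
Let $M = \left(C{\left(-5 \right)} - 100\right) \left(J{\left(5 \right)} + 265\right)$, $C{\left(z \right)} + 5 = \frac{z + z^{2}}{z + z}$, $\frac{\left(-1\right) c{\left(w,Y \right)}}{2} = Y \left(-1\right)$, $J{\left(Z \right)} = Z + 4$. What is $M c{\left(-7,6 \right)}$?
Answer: $-351816$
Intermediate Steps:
$J{\left(Z \right)} = 4 + Z$
$c{\left(w,Y \right)} = 2 Y$ ($c{\left(w,Y \right)} = - 2 Y \left(-1\right) = - 2 \left(- Y\right) = 2 Y$)
$C{\left(z \right)} = -5 + \frac{z + z^{2}}{2 z}$ ($C{\left(z \right)} = -5 + \frac{z + z^{2}}{z + z} = -5 + \frac{z + z^{2}}{2 z}$)
$M = -29318$ ($M = \left(\left(- \frac{9}{2} + \frac{1}{2} \left(-5\right)\right) - 100\right) \left(\left(4 + 5\right) + 265\right) = \left(\left(- \frac{9}{2} - \frac{5}{2}\right) - 100\right) \left(9 + 265\right) = \left(-7 - 100\right) 274 = \left(-107\right) 274 = -29318$)
$M c{\left(-7,6 \right)} = - 29318 \cdot 2 \cdot 6 = \left(-29318\right) 12 = -351816$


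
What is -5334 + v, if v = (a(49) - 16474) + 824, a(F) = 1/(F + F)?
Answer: -2056431/98 ≈ -20984.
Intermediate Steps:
a(F) = 1/(2*F)
v = -1533699/98 (v = ((1/2)/49 - 16474) + 824 = ((1/2)*(1/49) - 16474) + 824 = (1/98 - 16474) + 824 = -1614451/98 + 824 = -1533699/98 ≈ -15650.)
-5334 + v = -5334 - 1533699/98 = -2056431/98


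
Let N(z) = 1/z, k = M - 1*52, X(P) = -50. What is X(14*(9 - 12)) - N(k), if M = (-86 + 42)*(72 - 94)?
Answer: -45801/916 ≈ -50.001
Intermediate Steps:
M = 968 (M = -44*(-22) = 968)
k = 916 (k = 968 - 1*52 = 968 - 52 = 916)
X(14*(9 - 12)) - N(k) = -50 - 1/916 = -45801/916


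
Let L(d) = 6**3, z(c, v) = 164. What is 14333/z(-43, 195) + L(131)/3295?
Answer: 47262659/540380 ≈ 87.462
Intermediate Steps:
L(d) = 216
14333/z(-43, 195) + L(131)/3295 = 14333/164 + 216/3295 = 47262659/540380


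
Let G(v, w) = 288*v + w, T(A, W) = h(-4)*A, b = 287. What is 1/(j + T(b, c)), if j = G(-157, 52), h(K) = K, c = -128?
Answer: -1/46312 ≈ -2.1593e-5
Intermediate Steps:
T(A, W) = -4*A
G(v, w) = w + 288*v
j = -45164 (j = 52 + 288*(-157) = 52 - 45216 = -45164)
1/(j + T(b, c)) = 1/(-45164 - 4*287) = 1/(-45164 - 1148) = 1/(-46312) = -1/46312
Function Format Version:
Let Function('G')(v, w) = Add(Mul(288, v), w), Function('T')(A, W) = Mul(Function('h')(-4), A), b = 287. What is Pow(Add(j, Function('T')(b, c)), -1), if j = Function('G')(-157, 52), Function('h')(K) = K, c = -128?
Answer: Rational(-1, 46312) ≈ -2.1593e-5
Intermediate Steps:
Function('T')(A, W) = Mul(-4, A)
Function('G')(v, w) = Add(w, Mul(288, v))
j = -45164 (j = Add(52, Mul(288, -157)) = Add(52, -45216) = -45164)
Pow(Add(j, Function('T')(b, c)), -1) = Pow(Add(-45164, Mul(-4, 287)), -1) = Pow(Add(-45164, -1148), -1) = Pow(-46312, -1) = Rational(-1, 46312)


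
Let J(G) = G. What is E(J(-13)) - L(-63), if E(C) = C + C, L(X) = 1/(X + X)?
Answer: -3275/126 ≈ -25.992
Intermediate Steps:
L(X) = 1/(2*X)
E(C) = 2*C
E(J(-13)) - L(-63) = 2*(-13) - 1/(2*(-63)) = -26 - (-1)/(2*63) = -26 - 1*(-1/126) = -26 + 1/126 = -3275/126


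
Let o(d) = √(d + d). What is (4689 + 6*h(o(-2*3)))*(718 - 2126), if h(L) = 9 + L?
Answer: -6678144 - 16896*I*√3 ≈ -6.6781e+6 - 29265.0*I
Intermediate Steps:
o(d) = √2*√d (o(d) = √(2*d) = √2*√d)
(4689 + 6*h(o(-2*3)))*(718 - 2126) = (4689 + 6*(9 + √2*√(-2*3)))*(718 - 2126) = (4689 + 6*(9 + √2*√(-6)))*(-1408) = (4689 + 6*(9 + √2*(I*√6)))*(-1408) = (4689 + 6*(9 + 2*I*√3))*(-1408) = (4689 + (54 + 12*I*√3))*(-1408) = (4743 + 12*I*√3)*(-1408) = -6678144 - 16896*I*√3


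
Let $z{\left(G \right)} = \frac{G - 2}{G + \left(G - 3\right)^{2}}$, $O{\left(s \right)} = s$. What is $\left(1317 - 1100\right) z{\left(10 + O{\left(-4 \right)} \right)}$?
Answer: $\frac{868}{15} \approx 57.867$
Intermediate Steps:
$z{\left(G \right)} = \frac{-2 + G}{G + \left(-3 + G\right)^{2}}$
$\left(1317 - 1100\right) z{\left(10 + O{\left(-4 \right)} \right)} = \left(1317 - 1100\right) \frac{-2 + \left(10 - 4\right)}{\left(10 - 4\right) + \left(-3 + \left(10 - 4\right)\right)^{2}} = 217 \frac{-2 + 6}{6 + \left(-3 + 6\right)^{2}} = 217 \frac{1}{6 + 3^{2}} \cdot 4 = 217 \frac{1}{6 + 9} \cdot 4 = 217 \cdot \frac{1}{15} \cdot 4 = 217 \cdot \frac{4}{15} = \frac{868}{15}$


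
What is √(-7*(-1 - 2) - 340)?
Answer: I*√319 ≈ 17.861*I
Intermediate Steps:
√(-7*(-1 - 2) - 340) = √(-7*(-3) - 340) = √(21 - 340) = √(-319) = I*√319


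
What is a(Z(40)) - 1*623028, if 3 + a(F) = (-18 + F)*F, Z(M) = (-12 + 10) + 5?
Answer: -623076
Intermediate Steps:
Z(M) = 3 (Z(M) = -2 + 5 = 3)
a(F) = -3 + F*(-18 + F) (a(F) = -3 + (-18 + F)*F = -3 + F*(-18 + F))
a(Z(40)) - 1*623028 = (-3 + 3**2 - 18*3) - 1*623028 = (-3 + 9 - 54) - 623028 = -48 - 623028 = -623076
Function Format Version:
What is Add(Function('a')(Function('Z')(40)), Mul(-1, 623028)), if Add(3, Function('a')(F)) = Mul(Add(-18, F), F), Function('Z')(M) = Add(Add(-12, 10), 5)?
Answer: -623076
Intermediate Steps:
Function('Z')(M) = 3 (Function('Z')(M) = Add(-2, 5) = 3)
Function('a')(F) = Add(-3, Mul(F, Add(-18, F))) (Function('a')(F) = Add(-3, Mul(Add(-18, F), F)) = Add(-3, Mul(F, Add(-18, F))))
Add(Function('a')(Function('Z')(40)), Mul(-1, 623028)) = Add(Add(-3, Pow(3, 2), Mul(-18, 3)), Mul(-1, 623028)) = Add(Add(-3, 9, -54), -623028) = Add(-48, -623028) = -623076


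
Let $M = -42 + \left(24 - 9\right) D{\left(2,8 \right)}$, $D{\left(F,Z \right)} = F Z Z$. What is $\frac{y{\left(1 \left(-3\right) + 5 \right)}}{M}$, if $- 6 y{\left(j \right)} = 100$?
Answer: $- \frac{25}{2817} \approx -0.0088747$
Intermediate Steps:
$y{\left(j \right)} = - \frac{50}{3}$ ($y{\left(j \right)} = \left(- \frac{1}{6}\right) 100 = - \frac{50}{3}$)
$D{\left(F,Z \right)} = F Z^{2}$
$M = 1878$ ($M = -42 + \left(24 - 9\right) 2 \cdot 8^{2} = -42 + \left(24 - 9\right) 2 \cdot 64 = -42 + 15 \cdot 128 = -42 + 1920 = 1878$)
$\frac{y{\left(1 \left(-3\right) + 5 \right)}}{M} = - \frac{50}{3 \cdot 1878} = \left(- \frac{50}{3}\right) \frac{1}{1878} = - \frac{25}{2817}$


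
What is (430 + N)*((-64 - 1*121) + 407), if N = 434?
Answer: 191808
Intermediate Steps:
(430 + N)*((-64 - 1*121) + 407) = (430 + 434)*((-64 - 1*121) + 407) = 864*((-64 - 121) + 407) = 864*(-185 + 407) = 864*222 = 191808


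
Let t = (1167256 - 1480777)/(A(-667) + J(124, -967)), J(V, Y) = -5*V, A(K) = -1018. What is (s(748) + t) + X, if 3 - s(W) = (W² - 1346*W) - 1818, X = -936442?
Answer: -20459275/42 ≈ -4.8713e+5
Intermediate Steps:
s(W) = 1821 - W² + 1346*W (s(W) = 3 - ((W² - 1346*W) - 1818) = 3 - (-1818 + W² - 1346*W) = 3 + (1818 - W² + 1346*W) = 1821 - W² + 1346*W)
t = 8039/42 (t = (1167256 - 1480777)/(-1018 - 5*124) = -313521/(-1018 - 620) = -313521/(-1638) = -313521*(-1/1638) = 8039/42 ≈ 191.40)
(s(748) + t) + X = ((1821 - 1*748² + 1346*748) + 8039/42) - 936442 = ((1821 - 1*559504 + 1006808) + 8039/42) - 936442 = ((1821 - 559504 + 1006808) + 8039/42) - 936442 = (449125 + 8039/42) - 936442 = 18871289/42 - 936442 = -20459275/42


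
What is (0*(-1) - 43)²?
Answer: 1849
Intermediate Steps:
(0*(-1) - 43)² = (0 - 43)² = (-43)² = 1849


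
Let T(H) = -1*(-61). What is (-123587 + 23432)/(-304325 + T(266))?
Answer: 100155/304264 ≈ 0.32917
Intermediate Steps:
T(H) = 61
(-123587 + 23432)/(-304325 + T(266)) = (-123587 + 23432)/(-304325 + 61) = -100155/(-304264) = -100155*(-1/304264) = 100155/304264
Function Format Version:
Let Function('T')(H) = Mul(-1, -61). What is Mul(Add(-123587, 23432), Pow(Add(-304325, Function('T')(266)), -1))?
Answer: Rational(100155, 304264) ≈ 0.32917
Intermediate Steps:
Function('T')(H) = 61
Mul(Add(-123587, 23432), Pow(Add(-304325, Function('T')(266)), -1)) = Mul(Add(-123587, 23432), Pow(Add(-304325, 61), -1)) = Mul(-100155, Pow(-304264, -1)) = Mul(-100155, Rational(-1, 304264)) = Rational(100155, 304264)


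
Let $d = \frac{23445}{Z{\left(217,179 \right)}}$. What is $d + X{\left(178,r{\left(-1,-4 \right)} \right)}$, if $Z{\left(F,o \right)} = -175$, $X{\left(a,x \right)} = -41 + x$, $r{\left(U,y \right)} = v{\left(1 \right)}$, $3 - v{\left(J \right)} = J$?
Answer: $- \frac{6054}{35} \approx -172.97$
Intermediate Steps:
$v{\left(J \right)} = 3 - J$
$r{\left(U,y \right)} = 2$ ($r{\left(U,y \right)} = 3 - 1 = 2$)
$d = - \frac{4689}{35}$ ($d = \frac{23445}{-175} = 23445 \left(- \frac{1}{175}\right) = - \frac{4689}{35} \approx -133.97$)
$d + X{\left(178,r{\left(-1,-4 \right)} \right)} = - \frac{4689}{35} + \left(-41 + 2\right) = - \frac{4689}{35} - 39 = - \frac{6054}{35}$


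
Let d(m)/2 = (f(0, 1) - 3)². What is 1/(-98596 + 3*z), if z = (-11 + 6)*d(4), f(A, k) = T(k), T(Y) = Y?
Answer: -1/98716 ≈ -1.0130e-5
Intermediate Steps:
f(A, k) = k
d(m) = 8 (d(m) = 2*(1 - 3)² = 2*(-2)² = 2*4 = 8)
z = -40 (z = (-11 + 6)*8 = -5*8 = -40)
1/(-98596 + 3*z) = 1/(-98596 + 3*(-40)) = 1/(-98596 - 120) = 1/(-98716) = -1/98716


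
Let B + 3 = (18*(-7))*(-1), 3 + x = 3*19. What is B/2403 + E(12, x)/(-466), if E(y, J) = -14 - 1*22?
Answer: 23971/186633 ≈ 0.12844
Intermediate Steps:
x = 54 (x = -3 + 3*19 = -3 + 57 = 54)
B = 123 (B = -3 + (18*(-7))*(-1) = -3 - 126*(-1) = -3 + 126 = 123)
E(y, J) = -36 (E(y, J) = -14 - 22 = -36)
B/2403 + E(12, x)/(-466) = 123/2403 - 36/(-466) = 123*(1/2403) - 36*(-1/466) = 41/801 + 18/233 = 23971/186633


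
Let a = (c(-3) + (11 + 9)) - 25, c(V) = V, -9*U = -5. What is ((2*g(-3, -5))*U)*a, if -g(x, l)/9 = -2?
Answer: -160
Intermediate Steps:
U = 5/9 (U = -1/9*(-5) = 5/9 ≈ 0.55556)
g(x, l) = 18 (g(x, l) = -9*(-2) = 18)
a = -8 (a = (-3 + (11 + 9)) - 25 = (-3 + 20) - 25 = 17 - 25 = -8)
((2*g(-3, -5))*U)*a = ((2*18)*(5/9))*(-8) = (36*(5/9))*(-8) = 20*(-8) = -160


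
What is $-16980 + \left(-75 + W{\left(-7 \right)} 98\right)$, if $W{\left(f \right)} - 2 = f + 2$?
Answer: $-17349$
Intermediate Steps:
$W{\left(f \right)} = 4 + f$ ($W{\left(f \right)} = 2 + \left(f + 2\right) = 2 + \left(2 + f\right) = 4 + f$)
$-16980 + \left(-75 + W{\left(-7 \right)} 98\right) = -16980 + \left(-75 + \left(4 - 7\right) 98\right) = -16980 - 369 = -17349$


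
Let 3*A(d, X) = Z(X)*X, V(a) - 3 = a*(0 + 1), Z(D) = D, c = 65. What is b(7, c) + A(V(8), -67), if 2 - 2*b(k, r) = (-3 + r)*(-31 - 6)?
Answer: 7933/3 ≈ 2644.3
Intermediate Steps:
V(a) = 3 + a (V(a) = 3 + a*(0 + 1) = 3 + a*1 = 3 + a)
b(k, r) = -109/2 + 37*r/2 (b(k, r) = 1 - (-3 + r)*(-31 - 6)/2 = 1 - (-3 + r)*(-37)/2 = 1 - (111 - 37*r)/2 = 1 + (-111/2 + 37*r/2) = -109/2 + 37*r/2)
A(d, X) = X²/3 (A(d, X) = (X*X)/3 = X²/3)
b(7, c) + A(V(8), -67) = (-109/2 + (37/2)*65) + (⅓)*(-67)² = (-109/2 + 2405/2) + (⅓)*4489 = 1148 + 4489/3 = 7933/3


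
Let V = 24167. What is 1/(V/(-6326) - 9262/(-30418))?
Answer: -96212134/338260197 ≈ -0.28443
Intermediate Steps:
1/(V/(-6326) - 9262/(-30418)) = 1/(24167/(-6326) - 9262/(-30418)) = 1/(24167*(-1/6326) - 9262*(-1/30418)) = 1/(-24167/6326 + 4631/15209) = 1/(-338260197/96212134) = -96212134/338260197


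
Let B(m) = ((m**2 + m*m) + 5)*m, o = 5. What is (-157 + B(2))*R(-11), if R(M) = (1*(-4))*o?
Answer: 2620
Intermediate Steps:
B(m) = m*(5 + 2*m**2) (B(m) = ((m**2 + m**2) + 5)*m = (2*m**2 + 5)*m = (5 + 2*m**2)*m = m*(5 + 2*m**2))
R(M) = -20 (R(M) = (1*(-4))*5 = -4*5 = -20)
(-157 + B(2))*R(-11) = (-157 + 2*(5 + 2*2**2))*(-20) = (-157 + 2*(5 + 2*4))*(-20) = (-157 + 2*(5 + 8))*(-20) = (-157 + 2*13)*(-20) = (-157 + 26)*(-20) = -131*(-20) = 2620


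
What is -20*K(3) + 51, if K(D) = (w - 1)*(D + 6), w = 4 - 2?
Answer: -129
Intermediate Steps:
w = 2
K(D) = 6 + D (K(D) = (2 - 1)*(D + 6) = 1*(6 + D) = 6 + D)
-20*K(3) + 51 = -20*(6 + 3) + 51 = -20*9 + 51 = -180 + 51 = -129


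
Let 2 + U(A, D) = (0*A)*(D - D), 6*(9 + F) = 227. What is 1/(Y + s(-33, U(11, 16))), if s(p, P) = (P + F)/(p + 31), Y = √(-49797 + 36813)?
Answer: -1932/1895617 - 288*I*√3246/1895617 ≈ -0.0010192 - 0.008656*I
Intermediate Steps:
F = 173/6 (F = -9 + (⅙)*227 = -9 + 227/6 = 173/6 ≈ 28.833)
U(A, D) = -2 (U(A, D) = -2 + (0*A)*(D - D) = -2 + 0*0 = -2 + 0 = -2)
Y = 2*I*√3246 (Y = √(-12984) = 2*I*√3246 ≈ 113.95*I)
s(p, P) = (173/6 + P)/(31 + p) (s(p, P) = (P + 173/6)/(p + 31) = (173/6 + P)/(31 + p))
1/(Y + s(-33, U(11, 16))) = 1/(2*I*√3246 + (173/6 - 2)/(31 - 33)) = 1/(2*I*√3246 + (161/6)/(-2)) = 1/(2*I*√3246 - ½*161/6) = 1/(2*I*√3246 - 161/12) = 1/(-161/12 + 2*I*√3246)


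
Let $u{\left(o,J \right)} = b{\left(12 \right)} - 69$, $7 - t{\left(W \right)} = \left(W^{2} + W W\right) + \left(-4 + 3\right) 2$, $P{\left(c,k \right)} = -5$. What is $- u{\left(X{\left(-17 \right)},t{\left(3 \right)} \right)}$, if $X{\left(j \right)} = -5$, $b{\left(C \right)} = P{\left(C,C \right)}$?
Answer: $74$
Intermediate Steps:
$b{\left(C \right)} = -5$
$t{\left(W \right)} = 9 - 2 W^{2}$ ($t{\left(W \right)} = 7 - \left(\left(W^{2} + W W\right) + \left(-4 + 3\right) 2\right) = 7 - \left(\left(W^{2} + W^{2}\right) - 2\right) = 7 - \left(2 W^{2} - 2\right) = 7 - \left(-2 + 2 W^{2}\right) = 9 - 2 W^{2}$)
$u{\left(o,J \right)} = -74$ ($u{\left(o,J \right)} = -5 - 69 = -74$)
$- u{\left(X{\left(-17 \right)},t{\left(3 \right)} \right)} = \left(-1\right) \left(-74\right) = 74$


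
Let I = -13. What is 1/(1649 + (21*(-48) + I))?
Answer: 1/628 ≈ 0.0015924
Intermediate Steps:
1/(1649 + (21*(-48) + I)) = 1/(1649 + (21*(-48) - 13)) = 1/(1649 + (-1008 - 13)) = 1/(1649 - 1021) = 1/628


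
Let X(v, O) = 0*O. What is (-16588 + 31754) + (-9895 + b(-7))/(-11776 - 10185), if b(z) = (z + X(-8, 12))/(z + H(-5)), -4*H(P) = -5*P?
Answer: 17652732285/1163933 ≈ 15166.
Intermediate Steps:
X(v, O) = 0
H(P) = 5*P/4 (H(P) = -(-5)*P/4 = 5*P/4)
b(z) = z/(-25/4 + z) (b(z) = (z + 0)/(z + (5/4)*(-5)) = z/(z - 25/4) = z/(-25/4 + z))
(-16588 + 31754) + (-9895 + b(-7))/(-11776 - 10185) = (-16588 + 31754) + (-9895 + 4*(-7)/(-25 + 4*(-7)))/(-11776 - 10185) = 15166 + (-9895 + 4*(-7)/(-25 - 28))/(-21961) = 15166 + (-9895 + 4*(-7)/(-53))*(-1/21961) = 15166 + (-9895 + 4*(-7)*(-1/53))*(-1/21961) = 15166 + (-9895 + 28/53)*(-1/21961) = 15166 - 524407/53*(-1/21961) = 15166 + 524407/1163933 = 17652732285/1163933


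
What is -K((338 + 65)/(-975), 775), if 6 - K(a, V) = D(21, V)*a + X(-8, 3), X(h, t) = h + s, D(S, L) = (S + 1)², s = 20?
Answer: -14554/75 ≈ -194.05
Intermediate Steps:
D(S, L) = (1 + S)²
X(h, t) = 20 + h (X(h, t) = h + 20 = 20 + h)
K(a, V) = -6 - 484*a (K(a, V) = 6 - ((1 + 21)²*a + (20 - 8)) = 6 - (22²*a + 12) = 6 - (484*a + 12) = 6 - (12 + 484*a) = 6 + (-12 - 484*a) = -6 - 484*a)
-K((338 + 65)/(-975), 775) = -(-6 - 484*(338 + 65)/(-975)) = -(-6 - 195052*(-1)/975) = -(-6 - 484*(-31/75)) = -(-6 + 15004/75) = -1*14554/75 = -14554/75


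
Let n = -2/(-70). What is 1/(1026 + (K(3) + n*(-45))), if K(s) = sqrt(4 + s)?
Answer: 50211/51451586 - 49*sqrt(7)/51451586 ≈ 0.00097337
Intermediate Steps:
n = 1/35 (n = -2*(-1/70) = 1/35 ≈ 0.028571)
1/(1026 + (K(3) + n*(-45))) = 1/(1026 + (sqrt(4 + 3) + (1/35)*(-45))) = 1/(1026 + (sqrt(7) - 9/7)) = 1/(1026 + (-9/7 + sqrt(7))) = 1/(7173/7 + sqrt(7))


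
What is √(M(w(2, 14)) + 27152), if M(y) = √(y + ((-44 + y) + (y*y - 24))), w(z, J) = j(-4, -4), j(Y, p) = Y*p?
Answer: √(27152 + 2*√55) ≈ 164.82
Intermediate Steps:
w(z, J) = 16 (w(z, J) = -4*(-4) = 16)
M(y) = √(-68 + y² + 2*y) (M(y) = √(y + ((-44 + y) + (y² - 24))) = √(y + ((-44 + y) + (-24 + y²))) = √(y + (-68 + y + y²)) = √(-68 + y² + 2*y))
√(M(w(2, 14)) + 27152) = √(√(-68 + 16² + 2*16) + 27152) = √(√(-68 + 256 + 32) + 27152) = √(√220 + 27152) = √(2*√55 + 27152) = √(27152 + 2*√55)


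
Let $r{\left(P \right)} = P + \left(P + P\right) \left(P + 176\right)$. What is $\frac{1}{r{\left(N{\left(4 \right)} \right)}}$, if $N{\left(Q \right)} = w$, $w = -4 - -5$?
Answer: $\frac{1}{355} \approx 0.0028169$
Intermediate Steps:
$w = 1$ ($w = -4 + 5 = 1$)
$N{\left(Q \right)} = 1$
$r{\left(P \right)} = P + 2 P \left(176 + P\right)$
$\frac{1}{r{\left(N{\left(4 \right)} \right)}} = \frac{1}{1 \left(353 + 2 \cdot 1\right)} = \frac{1}{1 \left(353 + 2\right)} = \frac{1}{1 \cdot 355} = \frac{1}{355}$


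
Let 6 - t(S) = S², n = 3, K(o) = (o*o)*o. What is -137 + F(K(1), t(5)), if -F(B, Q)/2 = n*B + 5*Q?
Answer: 47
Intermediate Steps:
K(o) = o³ (K(o) = o²*o = o³)
t(S) = 6 - S²
F(B, Q) = -10*Q - 6*B (F(B, Q) = -2*(3*B + 5*Q) = -10*Q - 6*B)
-137 + F(K(1), t(5)) = -137 + (-10*(6 - 1*5²) - 6*1³) = -137 + (-10*(6 - 1*25) - 6*1) = -137 + (-10*(6 - 25) - 6) = -137 + (-10*(-19) - 6) = -137 + (190 - 6) = -137 + 184 = 47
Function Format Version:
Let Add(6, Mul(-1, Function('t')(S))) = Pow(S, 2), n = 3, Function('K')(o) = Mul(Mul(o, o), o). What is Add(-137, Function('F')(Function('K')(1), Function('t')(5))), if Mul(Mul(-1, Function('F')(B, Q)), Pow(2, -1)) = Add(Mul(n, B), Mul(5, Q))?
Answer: 47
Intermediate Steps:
Function('K')(o) = Pow(o, 3) (Function('K')(o) = Mul(Pow(o, 2), o) = Pow(o, 3))
Function('t')(S) = Add(6, Mul(-1, Pow(S, 2)))
Function('F')(B, Q) = Add(Mul(-10, Q), Mul(-6, B)) (Function('F')(B, Q) = Mul(-2, Add(Mul(3, B), Mul(5, Q))) = Add(Mul(-10, Q), Mul(-6, B)))
Add(-137, Function('F')(Function('K')(1), Function('t')(5))) = Add(-137, Add(Mul(-10, Add(6, Mul(-1, Pow(5, 2)))), Mul(-6, Pow(1, 3)))) = Add(-137, Add(Mul(-10, Add(6, Mul(-1, 25))), Mul(-6, 1))) = Add(-137, Add(Mul(-10, Add(6, -25)), -6)) = Add(-137, Add(Mul(-10, -19), -6)) = Add(-137, Add(190, -6)) = Add(-137, 184) = 47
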